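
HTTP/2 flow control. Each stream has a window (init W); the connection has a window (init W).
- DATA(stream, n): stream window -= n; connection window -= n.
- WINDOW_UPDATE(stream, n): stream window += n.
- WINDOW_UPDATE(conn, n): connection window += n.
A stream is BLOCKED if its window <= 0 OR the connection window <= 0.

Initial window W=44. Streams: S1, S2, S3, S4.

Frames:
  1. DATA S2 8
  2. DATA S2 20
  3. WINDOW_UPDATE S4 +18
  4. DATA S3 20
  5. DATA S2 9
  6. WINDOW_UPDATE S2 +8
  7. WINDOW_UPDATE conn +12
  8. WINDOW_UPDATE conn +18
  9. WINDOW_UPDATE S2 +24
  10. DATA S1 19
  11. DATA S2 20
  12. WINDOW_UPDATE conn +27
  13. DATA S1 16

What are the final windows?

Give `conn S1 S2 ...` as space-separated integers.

Op 1: conn=36 S1=44 S2=36 S3=44 S4=44 blocked=[]
Op 2: conn=16 S1=44 S2=16 S3=44 S4=44 blocked=[]
Op 3: conn=16 S1=44 S2=16 S3=44 S4=62 blocked=[]
Op 4: conn=-4 S1=44 S2=16 S3=24 S4=62 blocked=[1, 2, 3, 4]
Op 5: conn=-13 S1=44 S2=7 S3=24 S4=62 blocked=[1, 2, 3, 4]
Op 6: conn=-13 S1=44 S2=15 S3=24 S4=62 blocked=[1, 2, 3, 4]
Op 7: conn=-1 S1=44 S2=15 S3=24 S4=62 blocked=[1, 2, 3, 4]
Op 8: conn=17 S1=44 S2=15 S3=24 S4=62 blocked=[]
Op 9: conn=17 S1=44 S2=39 S3=24 S4=62 blocked=[]
Op 10: conn=-2 S1=25 S2=39 S3=24 S4=62 blocked=[1, 2, 3, 4]
Op 11: conn=-22 S1=25 S2=19 S3=24 S4=62 blocked=[1, 2, 3, 4]
Op 12: conn=5 S1=25 S2=19 S3=24 S4=62 blocked=[]
Op 13: conn=-11 S1=9 S2=19 S3=24 S4=62 blocked=[1, 2, 3, 4]

Answer: -11 9 19 24 62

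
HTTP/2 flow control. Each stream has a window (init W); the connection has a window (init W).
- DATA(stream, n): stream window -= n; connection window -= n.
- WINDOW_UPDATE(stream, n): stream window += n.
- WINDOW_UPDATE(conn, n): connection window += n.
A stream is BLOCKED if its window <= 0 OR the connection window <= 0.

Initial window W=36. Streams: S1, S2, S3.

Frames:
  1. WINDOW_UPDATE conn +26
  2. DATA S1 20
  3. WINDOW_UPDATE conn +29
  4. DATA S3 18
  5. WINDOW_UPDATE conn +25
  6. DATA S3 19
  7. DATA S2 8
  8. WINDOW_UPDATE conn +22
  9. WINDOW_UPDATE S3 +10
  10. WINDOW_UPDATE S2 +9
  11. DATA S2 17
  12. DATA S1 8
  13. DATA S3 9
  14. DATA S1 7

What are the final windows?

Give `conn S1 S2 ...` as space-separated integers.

Op 1: conn=62 S1=36 S2=36 S3=36 blocked=[]
Op 2: conn=42 S1=16 S2=36 S3=36 blocked=[]
Op 3: conn=71 S1=16 S2=36 S3=36 blocked=[]
Op 4: conn=53 S1=16 S2=36 S3=18 blocked=[]
Op 5: conn=78 S1=16 S2=36 S3=18 blocked=[]
Op 6: conn=59 S1=16 S2=36 S3=-1 blocked=[3]
Op 7: conn=51 S1=16 S2=28 S3=-1 blocked=[3]
Op 8: conn=73 S1=16 S2=28 S3=-1 blocked=[3]
Op 9: conn=73 S1=16 S2=28 S3=9 blocked=[]
Op 10: conn=73 S1=16 S2=37 S3=9 blocked=[]
Op 11: conn=56 S1=16 S2=20 S3=9 blocked=[]
Op 12: conn=48 S1=8 S2=20 S3=9 blocked=[]
Op 13: conn=39 S1=8 S2=20 S3=0 blocked=[3]
Op 14: conn=32 S1=1 S2=20 S3=0 blocked=[3]

Answer: 32 1 20 0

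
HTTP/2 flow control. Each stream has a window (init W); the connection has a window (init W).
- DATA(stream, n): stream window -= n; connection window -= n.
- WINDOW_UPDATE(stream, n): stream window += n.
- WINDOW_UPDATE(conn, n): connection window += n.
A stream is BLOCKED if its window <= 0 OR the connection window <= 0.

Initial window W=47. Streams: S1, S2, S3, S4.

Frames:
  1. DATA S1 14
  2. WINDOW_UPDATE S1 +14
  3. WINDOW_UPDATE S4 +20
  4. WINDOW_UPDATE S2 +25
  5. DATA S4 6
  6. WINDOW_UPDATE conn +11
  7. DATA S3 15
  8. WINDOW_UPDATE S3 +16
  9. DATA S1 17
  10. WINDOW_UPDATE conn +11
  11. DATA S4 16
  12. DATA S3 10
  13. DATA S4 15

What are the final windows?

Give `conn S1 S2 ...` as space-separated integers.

Answer: -24 30 72 38 30

Derivation:
Op 1: conn=33 S1=33 S2=47 S3=47 S4=47 blocked=[]
Op 2: conn=33 S1=47 S2=47 S3=47 S4=47 blocked=[]
Op 3: conn=33 S1=47 S2=47 S3=47 S4=67 blocked=[]
Op 4: conn=33 S1=47 S2=72 S3=47 S4=67 blocked=[]
Op 5: conn=27 S1=47 S2=72 S3=47 S4=61 blocked=[]
Op 6: conn=38 S1=47 S2=72 S3=47 S4=61 blocked=[]
Op 7: conn=23 S1=47 S2=72 S3=32 S4=61 blocked=[]
Op 8: conn=23 S1=47 S2=72 S3=48 S4=61 blocked=[]
Op 9: conn=6 S1=30 S2=72 S3=48 S4=61 blocked=[]
Op 10: conn=17 S1=30 S2=72 S3=48 S4=61 blocked=[]
Op 11: conn=1 S1=30 S2=72 S3=48 S4=45 blocked=[]
Op 12: conn=-9 S1=30 S2=72 S3=38 S4=45 blocked=[1, 2, 3, 4]
Op 13: conn=-24 S1=30 S2=72 S3=38 S4=30 blocked=[1, 2, 3, 4]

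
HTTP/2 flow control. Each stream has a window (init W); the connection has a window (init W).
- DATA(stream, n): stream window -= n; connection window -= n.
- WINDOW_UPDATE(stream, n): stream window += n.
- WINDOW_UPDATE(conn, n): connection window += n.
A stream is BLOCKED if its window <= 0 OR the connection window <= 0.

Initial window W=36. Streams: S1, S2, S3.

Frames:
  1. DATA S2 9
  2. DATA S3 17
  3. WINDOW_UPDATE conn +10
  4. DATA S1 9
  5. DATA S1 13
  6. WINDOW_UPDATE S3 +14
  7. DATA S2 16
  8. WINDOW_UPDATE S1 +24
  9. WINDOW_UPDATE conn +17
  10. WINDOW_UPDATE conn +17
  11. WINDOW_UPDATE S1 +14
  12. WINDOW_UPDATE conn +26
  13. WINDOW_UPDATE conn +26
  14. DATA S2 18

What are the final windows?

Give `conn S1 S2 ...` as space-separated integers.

Answer: 50 52 -7 33

Derivation:
Op 1: conn=27 S1=36 S2=27 S3=36 blocked=[]
Op 2: conn=10 S1=36 S2=27 S3=19 blocked=[]
Op 3: conn=20 S1=36 S2=27 S3=19 blocked=[]
Op 4: conn=11 S1=27 S2=27 S3=19 blocked=[]
Op 5: conn=-2 S1=14 S2=27 S3=19 blocked=[1, 2, 3]
Op 6: conn=-2 S1=14 S2=27 S3=33 blocked=[1, 2, 3]
Op 7: conn=-18 S1=14 S2=11 S3=33 blocked=[1, 2, 3]
Op 8: conn=-18 S1=38 S2=11 S3=33 blocked=[1, 2, 3]
Op 9: conn=-1 S1=38 S2=11 S3=33 blocked=[1, 2, 3]
Op 10: conn=16 S1=38 S2=11 S3=33 blocked=[]
Op 11: conn=16 S1=52 S2=11 S3=33 blocked=[]
Op 12: conn=42 S1=52 S2=11 S3=33 blocked=[]
Op 13: conn=68 S1=52 S2=11 S3=33 blocked=[]
Op 14: conn=50 S1=52 S2=-7 S3=33 blocked=[2]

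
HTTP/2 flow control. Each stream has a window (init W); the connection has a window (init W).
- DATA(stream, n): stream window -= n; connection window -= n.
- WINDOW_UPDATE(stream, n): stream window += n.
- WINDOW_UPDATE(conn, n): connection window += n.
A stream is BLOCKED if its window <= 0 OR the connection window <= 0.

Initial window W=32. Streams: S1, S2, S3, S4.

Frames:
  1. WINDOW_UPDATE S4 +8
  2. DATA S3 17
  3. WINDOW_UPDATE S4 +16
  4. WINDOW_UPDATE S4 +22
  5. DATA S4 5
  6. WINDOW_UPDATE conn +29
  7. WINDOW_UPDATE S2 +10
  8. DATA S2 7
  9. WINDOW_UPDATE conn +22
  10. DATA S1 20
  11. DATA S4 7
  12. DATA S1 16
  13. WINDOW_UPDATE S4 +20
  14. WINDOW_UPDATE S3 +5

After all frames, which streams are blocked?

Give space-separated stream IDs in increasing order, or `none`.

Answer: S1

Derivation:
Op 1: conn=32 S1=32 S2=32 S3=32 S4=40 blocked=[]
Op 2: conn=15 S1=32 S2=32 S3=15 S4=40 blocked=[]
Op 3: conn=15 S1=32 S2=32 S3=15 S4=56 blocked=[]
Op 4: conn=15 S1=32 S2=32 S3=15 S4=78 blocked=[]
Op 5: conn=10 S1=32 S2=32 S3=15 S4=73 blocked=[]
Op 6: conn=39 S1=32 S2=32 S3=15 S4=73 blocked=[]
Op 7: conn=39 S1=32 S2=42 S3=15 S4=73 blocked=[]
Op 8: conn=32 S1=32 S2=35 S3=15 S4=73 blocked=[]
Op 9: conn=54 S1=32 S2=35 S3=15 S4=73 blocked=[]
Op 10: conn=34 S1=12 S2=35 S3=15 S4=73 blocked=[]
Op 11: conn=27 S1=12 S2=35 S3=15 S4=66 blocked=[]
Op 12: conn=11 S1=-4 S2=35 S3=15 S4=66 blocked=[1]
Op 13: conn=11 S1=-4 S2=35 S3=15 S4=86 blocked=[1]
Op 14: conn=11 S1=-4 S2=35 S3=20 S4=86 blocked=[1]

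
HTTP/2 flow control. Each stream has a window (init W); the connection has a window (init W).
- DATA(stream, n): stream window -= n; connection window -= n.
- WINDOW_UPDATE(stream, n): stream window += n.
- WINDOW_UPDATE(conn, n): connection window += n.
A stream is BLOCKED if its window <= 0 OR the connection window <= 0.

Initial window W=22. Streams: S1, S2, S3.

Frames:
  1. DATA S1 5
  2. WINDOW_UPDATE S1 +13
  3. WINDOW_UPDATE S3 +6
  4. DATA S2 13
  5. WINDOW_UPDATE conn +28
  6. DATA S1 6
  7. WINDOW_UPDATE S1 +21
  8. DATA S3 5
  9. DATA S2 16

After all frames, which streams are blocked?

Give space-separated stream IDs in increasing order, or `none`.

Op 1: conn=17 S1=17 S2=22 S3=22 blocked=[]
Op 2: conn=17 S1=30 S2=22 S3=22 blocked=[]
Op 3: conn=17 S1=30 S2=22 S3=28 blocked=[]
Op 4: conn=4 S1=30 S2=9 S3=28 blocked=[]
Op 5: conn=32 S1=30 S2=9 S3=28 blocked=[]
Op 6: conn=26 S1=24 S2=9 S3=28 blocked=[]
Op 7: conn=26 S1=45 S2=9 S3=28 blocked=[]
Op 8: conn=21 S1=45 S2=9 S3=23 blocked=[]
Op 9: conn=5 S1=45 S2=-7 S3=23 blocked=[2]

Answer: S2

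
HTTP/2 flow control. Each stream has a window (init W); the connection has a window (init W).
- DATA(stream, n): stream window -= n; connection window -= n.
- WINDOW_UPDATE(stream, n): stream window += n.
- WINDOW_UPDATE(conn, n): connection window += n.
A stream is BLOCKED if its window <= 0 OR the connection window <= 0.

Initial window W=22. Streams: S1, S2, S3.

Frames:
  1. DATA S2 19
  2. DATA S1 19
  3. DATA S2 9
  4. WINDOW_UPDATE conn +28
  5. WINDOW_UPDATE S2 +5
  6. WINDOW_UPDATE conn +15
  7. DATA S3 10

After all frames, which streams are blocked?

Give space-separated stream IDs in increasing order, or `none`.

Op 1: conn=3 S1=22 S2=3 S3=22 blocked=[]
Op 2: conn=-16 S1=3 S2=3 S3=22 blocked=[1, 2, 3]
Op 3: conn=-25 S1=3 S2=-6 S3=22 blocked=[1, 2, 3]
Op 4: conn=3 S1=3 S2=-6 S3=22 blocked=[2]
Op 5: conn=3 S1=3 S2=-1 S3=22 blocked=[2]
Op 6: conn=18 S1=3 S2=-1 S3=22 blocked=[2]
Op 7: conn=8 S1=3 S2=-1 S3=12 blocked=[2]

Answer: S2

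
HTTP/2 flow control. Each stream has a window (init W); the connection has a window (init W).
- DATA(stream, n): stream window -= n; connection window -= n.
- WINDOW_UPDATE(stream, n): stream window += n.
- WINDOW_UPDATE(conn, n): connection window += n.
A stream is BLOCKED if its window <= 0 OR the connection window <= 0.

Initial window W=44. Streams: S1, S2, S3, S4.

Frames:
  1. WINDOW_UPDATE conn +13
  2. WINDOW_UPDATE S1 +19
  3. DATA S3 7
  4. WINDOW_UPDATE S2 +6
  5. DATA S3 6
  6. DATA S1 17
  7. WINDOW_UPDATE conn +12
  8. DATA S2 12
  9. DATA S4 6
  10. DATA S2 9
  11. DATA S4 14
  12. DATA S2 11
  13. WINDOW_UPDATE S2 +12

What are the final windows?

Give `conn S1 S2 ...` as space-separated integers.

Answer: -13 46 30 31 24

Derivation:
Op 1: conn=57 S1=44 S2=44 S3=44 S4=44 blocked=[]
Op 2: conn=57 S1=63 S2=44 S3=44 S4=44 blocked=[]
Op 3: conn=50 S1=63 S2=44 S3=37 S4=44 blocked=[]
Op 4: conn=50 S1=63 S2=50 S3=37 S4=44 blocked=[]
Op 5: conn=44 S1=63 S2=50 S3=31 S4=44 blocked=[]
Op 6: conn=27 S1=46 S2=50 S3=31 S4=44 blocked=[]
Op 7: conn=39 S1=46 S2=50 S3=31 S4=44 blocked=[]
Op 8: conn=27 S1=46 S2=38 S3=31 S4=44 blocked=[]
Op 9: conn=21 S1=46 S2=38 S3=31 S4=38 blocked=[]
Op 10: conn=12 S1=46 S2=29 S3=31 S4=38 blocked=[]
Op 11: conn=-2 S1=46 S2=29 S3=31 S4=24 blocked=[1, 2, 3, 4]
Op 12: conn=-13 S1=46 S2=18 S3=31 S4=24 blocked=[1, 2, 3, 4]
Op 13: conn=-13 S1=46 S2=30 S3=31 S4=24 blocked=[1, 2, 3, 4]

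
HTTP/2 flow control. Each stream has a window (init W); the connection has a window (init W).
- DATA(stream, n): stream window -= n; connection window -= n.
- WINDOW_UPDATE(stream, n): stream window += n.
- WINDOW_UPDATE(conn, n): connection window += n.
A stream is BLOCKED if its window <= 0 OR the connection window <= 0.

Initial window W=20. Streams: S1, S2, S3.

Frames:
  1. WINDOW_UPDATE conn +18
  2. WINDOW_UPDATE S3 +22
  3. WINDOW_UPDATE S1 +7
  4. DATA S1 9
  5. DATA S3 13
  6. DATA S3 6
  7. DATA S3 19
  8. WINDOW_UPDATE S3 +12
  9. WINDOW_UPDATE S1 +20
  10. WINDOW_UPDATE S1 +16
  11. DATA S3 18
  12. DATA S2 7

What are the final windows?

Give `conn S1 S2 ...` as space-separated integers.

Op 1: conn=38 S1=20 S2=20 S3=20 blocked=[]
Op 2: conn=38 S1=20 S2=20 S3=42 blocked=[]
Op 3: conn=38 S1=27 S2=20 S3=42 blocked=[]
Op 4: conn=29 S1=18 S2=20 S3=42 blocked=[]
Op 5: conn=16 S1=18 S2=20 S3=29 blocked=[]
Op 6: conn=10 S1=18 S2=20 S3=23 blocked=[]
Op 7: conn=-9 S1=18 S2=20 S3=4 blocked=[1, 2, 3]
Op 8: conn=-9 S1=18 S2=20 S3=16 blocked=[1, 2, 3]
Op 9: conn=-9 S1=38 S2=20 S3=16 blocked=[1, 2, 3]
Op 10: conn=-9 S1=54 S2=20 S3=16 blocked=[1, 2, 3]
Op 11: conn=-27 S1=54 S2=20 S3=-2 blocked=[1, 2, 3]
Op 12: conn=-34 S1=54 S2=13 S3=-2 blocked=[1, 2, 3]

Answer: -34 54 13 -2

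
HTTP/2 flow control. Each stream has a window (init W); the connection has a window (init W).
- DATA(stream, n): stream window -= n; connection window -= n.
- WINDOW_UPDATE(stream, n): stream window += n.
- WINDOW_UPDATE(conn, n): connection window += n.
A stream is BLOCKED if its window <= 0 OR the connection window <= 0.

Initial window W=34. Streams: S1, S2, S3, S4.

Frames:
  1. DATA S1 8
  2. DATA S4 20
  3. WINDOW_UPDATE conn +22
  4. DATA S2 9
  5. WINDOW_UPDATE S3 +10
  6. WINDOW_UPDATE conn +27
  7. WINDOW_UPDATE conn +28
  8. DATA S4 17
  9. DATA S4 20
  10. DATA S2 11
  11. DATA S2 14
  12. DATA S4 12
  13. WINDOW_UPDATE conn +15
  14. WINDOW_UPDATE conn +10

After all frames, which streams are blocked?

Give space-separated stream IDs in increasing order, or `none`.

Op 1: conn=26 S1=26 S2=34 S3=34 S4=34 blocked=[]
Op 2: conn=6 S1=26 S2=34 S3=34 S4=14 blocked=[]
Op 3: conn=28 S1=26 S2=34 S3=34 S4=14 blocked=[]
Op 4: conn=19 S1=26 S2=25 S3=34 S4=14 blocked=[]
Op 5: conn=19 S1=26 S2=25 S3=44 S4=14 blocked=[]
Op 6: conn=46 S1=26 S2=25 S3=44 S4=14 blocked=[]
Op 7: conn=74 S1=26 S2=25 S3=44 S4=14 blocked=[]
Op 8: conn=57 S1=26 S2=25 S3=44 S4=-3 blocked=[4]
Op 9: conn=37 S1=26 S2=25 S3=44 S4=-23 blocked=[4]
Op 10: conn=26 S1=26 S2=14 S3=44 S4=-23 blocked=[4]
Op 11: conn=12 S1=26 S2=0 S3=44 S4=-23 blocked=[2, 4]
Op 12: conn=0 S1=26 S2=0 S3=44 S4=-35 blocked=[1, 2, 3, 4]
Op 13: conn=15 S1=26 S2=0 S3=44 S4=-35 blocked=[2, 4]
Op 14: conn=25 S1=26 S2=0 S3=44 S4=-35 blocked=[2, 4]

Answer: S2 S4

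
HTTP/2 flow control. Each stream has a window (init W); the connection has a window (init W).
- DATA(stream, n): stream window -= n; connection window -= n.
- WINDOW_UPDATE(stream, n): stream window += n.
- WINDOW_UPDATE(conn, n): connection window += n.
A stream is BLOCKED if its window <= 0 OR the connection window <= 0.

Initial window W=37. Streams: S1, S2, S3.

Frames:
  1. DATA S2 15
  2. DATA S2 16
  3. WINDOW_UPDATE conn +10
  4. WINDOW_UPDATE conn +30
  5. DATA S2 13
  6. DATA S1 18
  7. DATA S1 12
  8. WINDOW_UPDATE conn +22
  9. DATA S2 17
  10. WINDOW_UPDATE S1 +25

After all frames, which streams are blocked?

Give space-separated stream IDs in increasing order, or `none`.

Op 1: conn=22 S1=37 S2=22 S3=37 blocked=[]
Op 2: conn=6 S1=37 S2=6 S3=37 blocked=[]
Op 3: conn=16 S1=37 S2=6 S3=37 blocked=[]
Op 4: conn=46 S1=37 S2=6 S3=37 blocked=[]
Op 5: conn=33 S1=37 S2=-7 S3=37 blocked=[2]
Op 6: conn=15 S1=19 S2=-7 S3=37 blocked=[2]
Op 7: conn=3 S1=7 S2=-7 S3=37 blocked=[2]
Op 8: conn=25 S1=7 S2=-7 S3=37 blocked=[2]
Op 9: conn=8 S1=7 S2=-24 S3=37 blocked=[2]
Op 10: conn=8 S1=32 S2=-24 S3=37 blocked=[2]

Answer: S2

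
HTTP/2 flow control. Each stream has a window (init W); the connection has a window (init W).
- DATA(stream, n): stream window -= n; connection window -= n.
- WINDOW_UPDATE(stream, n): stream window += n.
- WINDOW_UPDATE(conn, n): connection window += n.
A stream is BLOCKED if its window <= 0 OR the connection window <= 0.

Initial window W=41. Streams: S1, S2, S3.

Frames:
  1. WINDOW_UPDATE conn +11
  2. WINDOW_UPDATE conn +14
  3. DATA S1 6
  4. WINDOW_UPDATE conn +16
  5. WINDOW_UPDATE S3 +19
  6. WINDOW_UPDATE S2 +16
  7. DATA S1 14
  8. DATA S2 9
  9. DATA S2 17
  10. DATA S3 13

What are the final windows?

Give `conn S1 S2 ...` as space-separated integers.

Op 1: conn=52 S1=41 S2=41 S3=41 blocked=[]
Op 2: conn=66 S1=41 S2=41 S3=41 blocked=[]
Op 3: conn=60 S1=35 S2=41 S3=41 blocked=[]
Op 4: conn=76 S1=35 S2=41 S3=41 blocked=[]
Op 5: conn=76 S1=35 S2=41 S3=60 blocked=[]
Op 6: conn=76 S1=35 S2=57 S3=60 blocked=[]
Op 7: conn=62 S1=21 S2=57 S3=60 blocked=[]
Op 8: conn=53 S1=21 S2=48 S3=60 blocked=[]
Op 9: conn=36 S1=21 S2=31 S3=60 blocked=[]
Op 10: conn=23 S1=21 S2=31 S3=47 blocked=[]

Answer: 23 21 31 47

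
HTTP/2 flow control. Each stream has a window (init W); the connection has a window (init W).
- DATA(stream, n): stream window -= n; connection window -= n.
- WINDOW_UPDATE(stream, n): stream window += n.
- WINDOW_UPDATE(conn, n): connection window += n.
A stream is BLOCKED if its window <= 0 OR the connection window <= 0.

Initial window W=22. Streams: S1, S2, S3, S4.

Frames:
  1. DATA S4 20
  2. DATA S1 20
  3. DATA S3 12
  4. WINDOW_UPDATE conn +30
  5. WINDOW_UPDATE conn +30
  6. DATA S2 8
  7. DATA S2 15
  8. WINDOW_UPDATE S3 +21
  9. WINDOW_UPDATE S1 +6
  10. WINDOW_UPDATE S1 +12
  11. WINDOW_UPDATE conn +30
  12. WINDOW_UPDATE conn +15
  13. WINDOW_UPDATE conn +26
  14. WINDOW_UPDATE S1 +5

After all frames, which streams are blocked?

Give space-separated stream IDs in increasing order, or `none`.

Op 1: conn=2 S1=22 S2=22 S3=22 S4=2 blocked=[]
Op 2: conn=-18 S1=2 S2=22 S3=22 S4=2 blocked=[1, 2, 3, 4]
Op 3: conn=-30 S1=2 S2=22 S3=10 S4=2 blocked=[1, 2, 3, 4]
Op 4: conn=0 S1=2 S2=22 S3=10 S4=2 blocked=[1, 2, 3, 4]
Op 5: conn=30 S1=2 S2=22 S3=10 S4=2 blocked=[]
Op 6: conn=22 S1=2 S2=14 S3=10 S4=2 blocked=[]
Op 7: conn=7 S1=2 S2=-1 S3=10 S4=2 blocked=[2]
Op 8: conn=7 S1=2 S2=-1 S3=31 S4=2 blocked=[2]
Op 9: conn=7 S1=8 S2=-1 S3=31 S4=2 blocked=[2]
Op 10: conn=7 S1=20 S2=-1 S3=31 S4=2 blocked=[2]
Op 11: conn=37 S1=20 S2=-1 S3=31 S4=2 blocked=[2]
Op 12: conn=52 S1=20 S2=-1 S3=31 S4=2 blocked=[2]
Op 13: conn=78 S1=20 S2=-1 S3=31 S4=2 blocked=[2]
Op 14: conn=78 S1=25 S2=-1 S3=31 S4=2 blocked=[2]

Answer: S2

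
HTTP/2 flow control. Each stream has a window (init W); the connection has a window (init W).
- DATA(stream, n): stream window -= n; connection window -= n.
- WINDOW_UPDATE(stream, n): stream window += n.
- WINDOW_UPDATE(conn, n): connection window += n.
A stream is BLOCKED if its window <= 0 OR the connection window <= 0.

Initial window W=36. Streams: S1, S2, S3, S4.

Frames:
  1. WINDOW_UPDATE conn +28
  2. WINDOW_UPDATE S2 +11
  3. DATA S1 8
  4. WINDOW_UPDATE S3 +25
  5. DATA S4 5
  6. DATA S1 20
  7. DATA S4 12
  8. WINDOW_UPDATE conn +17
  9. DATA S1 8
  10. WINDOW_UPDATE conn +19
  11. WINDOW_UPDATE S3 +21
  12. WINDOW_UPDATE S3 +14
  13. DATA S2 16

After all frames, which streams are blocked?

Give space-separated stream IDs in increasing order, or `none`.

Op 1: conn=64 S1=36 S2=36 S3=36 S4=36 blocked=[]
Op 2: conn=64 S1=36 S2=47 S3=36 S4=36 blocked=[]
Op 3: conn=56 S1=28 S2=47 S3=36 S4=36 blocked=[]
Op 4: conn=56 S1=28 S2=47 S3=61 S4=36 blocked=[]
Op 5: conn=51 S1=28 S2=47 S3=61 S4=31 blocked=[]
Op 6: conn=31 S1=8 S2=47 S3=61 S4=31 blocked=[]
Op 7: conn=19 S1=8 S2=47 S3=61 S4=19 blocked=[]
Op 8: conn=36 S1=8 S2=47 S3=61 S4=19 blocked=[]
Op 9: conn=28 S1=0 S2=47 S3=61 S4=19 blocked=[1]
Op 10: conn=47 S1=0 S2=47 S3=61 S4=19 blocked=[1]
Op 11: conn=47 S1=0 S2=47 S3=82 S4=19 blocked=[1]
Op 12: conn=47 S1=0 S2=47 S3=96 S4=19 blocked=[1]
Op 13: conn=31 S1=0 S2=31 S3=96 S4=19 blocked=[1]

Answer: S1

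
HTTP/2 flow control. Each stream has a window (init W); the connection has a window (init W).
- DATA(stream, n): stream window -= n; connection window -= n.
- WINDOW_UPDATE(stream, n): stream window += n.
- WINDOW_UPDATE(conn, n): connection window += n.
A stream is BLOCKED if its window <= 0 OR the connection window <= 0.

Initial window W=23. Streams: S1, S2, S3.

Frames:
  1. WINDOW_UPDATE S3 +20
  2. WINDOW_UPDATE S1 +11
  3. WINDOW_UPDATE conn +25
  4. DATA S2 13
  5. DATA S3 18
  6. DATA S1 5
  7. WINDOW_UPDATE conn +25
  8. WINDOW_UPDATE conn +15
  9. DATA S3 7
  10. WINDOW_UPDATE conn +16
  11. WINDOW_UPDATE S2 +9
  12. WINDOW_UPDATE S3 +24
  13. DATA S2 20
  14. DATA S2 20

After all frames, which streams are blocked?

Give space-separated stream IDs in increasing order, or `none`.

Answer: S2

Derivation:
Op 1: conn=23 S1=23 S2=23 S3=43 blocked=[]
Op 2: conn=23 S1=34 S2=23 S3=43 blocked=[]
Op 3: conn=48 S1=34 S2=23 S3=43 blocked=[]
Op 4: conn=35 S1=34 S2=10 S3=43 blocked=[]
Op 5: conn=17 S1=34 S2=10 S3=25 blocked=[]
Op 6: conn=12 S1=29 S2=10 S3=25 blocked=[]
Op 7: conn=37 S1=29 S2=10 S3=25 blocked=[]
Op 8: conn=52 S1=29 S2=10 S3=25 blocked=[]
Op 9: conn=45 S1=29 S2=10 S3=18 blocked=[]
Op 10: conn=61 S1=29 S2=10 S3=18 blocked=[]
Op 11: conn=61 S1=29 S2=19 S3=18 blocked=[]
Op 12: conn=61 S1=29 S2=19 S3=42 blocked=[]
Op 13: conn=41 S1=29 S2=-1 S3=42 blocked=[2]
Op 14: conn=21 S1=29 S2=-21 S3=42 blocked=[2]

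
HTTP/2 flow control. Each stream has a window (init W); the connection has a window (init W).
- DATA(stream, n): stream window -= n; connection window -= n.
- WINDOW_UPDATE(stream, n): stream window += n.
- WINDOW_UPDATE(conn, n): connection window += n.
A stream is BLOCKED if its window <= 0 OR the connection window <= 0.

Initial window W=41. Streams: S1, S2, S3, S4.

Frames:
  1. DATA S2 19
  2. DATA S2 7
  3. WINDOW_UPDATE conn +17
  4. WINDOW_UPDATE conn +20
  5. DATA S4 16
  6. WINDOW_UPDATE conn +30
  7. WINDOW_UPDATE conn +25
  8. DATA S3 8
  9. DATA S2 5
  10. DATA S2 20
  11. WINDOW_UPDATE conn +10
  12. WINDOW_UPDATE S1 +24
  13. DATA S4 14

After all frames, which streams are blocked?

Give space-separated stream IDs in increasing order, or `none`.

Answer: S2

Derivation:
Op 1: conn=22 S1=41 S2=22 S3=41 S4=41 blocked=[]
Op 2: conn=15 S1=41 S2=15 S3=41 S4=41 blocked=[]
Op 3: conn=32 S1=41 S2=15 S3=41 S4=41 blocked=[]
Op 4: conn=52 S1=41 S2=15 S3=41 S4=41 blocked=[]
Op 5: conn=36 S1=41 S2=15 S3=41 S4=25 blocked=[]
Op 6: conn=66 S1=41 S2=15 S3=41 S4=25 blocked=[]
Op 7: conn=91 S1=41 S2=15 S3=41 S4=25 blocked=[]
Op 8: conn=83 S1=41 S2=15 S3=33 S4=25 blocked=[]
Op 9: conn=78 S1=41 S2=10 S3=33 S4=25 blocked=[]
Op 10: conn=58 S1=41 S2=-10 S3=33 S4=25 blocked=[2]
Op 11: conn=68 S1=41 S2=-10 S3=33 S4=25 blocked=[2]
Op 12: conn=68 S1=65 S2=-10 S3=33 S4=25 blocked=[2]
Op 13: conn=54 S1=65 S2=-10 S3=33 S4=11 blocked=[2]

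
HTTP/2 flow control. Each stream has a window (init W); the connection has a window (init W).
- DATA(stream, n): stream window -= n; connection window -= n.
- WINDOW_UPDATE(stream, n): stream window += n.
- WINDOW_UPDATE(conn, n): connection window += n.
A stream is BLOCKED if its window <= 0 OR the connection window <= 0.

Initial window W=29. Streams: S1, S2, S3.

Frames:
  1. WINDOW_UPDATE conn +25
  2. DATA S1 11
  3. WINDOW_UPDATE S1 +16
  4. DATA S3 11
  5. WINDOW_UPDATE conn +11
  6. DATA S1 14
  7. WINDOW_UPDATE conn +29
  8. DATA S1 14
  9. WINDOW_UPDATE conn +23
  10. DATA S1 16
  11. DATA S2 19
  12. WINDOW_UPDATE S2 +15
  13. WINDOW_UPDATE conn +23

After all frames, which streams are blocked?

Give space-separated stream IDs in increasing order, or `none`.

Answer: S1

Derivation:
Op 1: conn=54 S1=29 S2=29 S3=29 blocked=[]
Op 2: conn=43 S1=18 S2=29 S3=29 blocked=[]
Op 3: conn=43 S1=34 S2=29 S3=29 blocked=[]
Op 4: conn=32 S1=34 S2=29 S3=18 blocked=[]
Op 5: conn=43 S1=34 S2=29 S3=18 blocked=[]
Op 6: conn=29 S1=20 S2=29 S3=18 blocked=[]
Op 7: conn=58 S1=20 S2=29 S3=18 blocked=[]
Op 8: conn=44 S1=6 S2=29 S3=18 blocked=[]
Op 9: conn=67 S1=6 S2=29 S3=18 blocked=[]
Op 10: conn=51 S1=-10 S2=29 S3=18 blocked=[1]
Op 11: conn=32 S1=-10 S2=10 S3=18 blocked=[1]
Op 12: conn=32 S1=-10 S2=25 S3=18 blocked=[1]
Op 13: conn=55 S1=-10 S2=25 S3=18 blocked=[1]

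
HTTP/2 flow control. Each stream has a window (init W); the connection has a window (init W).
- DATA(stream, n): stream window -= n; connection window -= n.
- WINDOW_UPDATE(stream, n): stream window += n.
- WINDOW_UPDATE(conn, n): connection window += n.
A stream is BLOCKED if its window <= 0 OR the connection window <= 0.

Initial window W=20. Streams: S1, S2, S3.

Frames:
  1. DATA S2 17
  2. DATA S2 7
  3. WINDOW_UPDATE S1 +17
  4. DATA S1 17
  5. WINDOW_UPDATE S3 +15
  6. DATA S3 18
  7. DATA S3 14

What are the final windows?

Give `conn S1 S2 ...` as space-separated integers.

Answer: -53 20 -4 3

Derivation:
Op 1: conn=3 S1=20 S2=3 S3=20 blocked=[]
Op 2: conn=-4 S1=20 S2=-4 S3=20 blocked=[1, 2, 3]
Op 3: conn=-4 S1=37 S2=-4 S3=20 blocked=[1, 2, 3]
Op 4: conn=-21 S1=20 S2=-4 S3=20 blocked=[1, 2, 3]
Op 5: conn=-21 S1=20 S2=-4 S3=35 blocked=[1, 2, 3]
Op 6: conn=-39 S1=20 S2=-4 S3=17 blocked=[1, 2, 3]
Op 7: conn=-53 S1=20 S2=-4 S3=3 blocked=[1, 2, 3]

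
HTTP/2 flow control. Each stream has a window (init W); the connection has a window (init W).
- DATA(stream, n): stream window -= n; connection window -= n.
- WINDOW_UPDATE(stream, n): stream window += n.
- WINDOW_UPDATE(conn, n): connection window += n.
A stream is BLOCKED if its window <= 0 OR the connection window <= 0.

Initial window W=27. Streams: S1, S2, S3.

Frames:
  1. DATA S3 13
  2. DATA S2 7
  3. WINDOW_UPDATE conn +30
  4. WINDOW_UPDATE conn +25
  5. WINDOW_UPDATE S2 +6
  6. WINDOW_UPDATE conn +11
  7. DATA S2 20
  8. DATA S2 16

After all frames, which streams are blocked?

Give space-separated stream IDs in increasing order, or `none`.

Op 1: conn=14 S1=27 S2=27 S3=14 blocked=[]
Op 2: conn=7 S1=27 S2=20 S3=14 blocked=[]
Op 3: conn=37 S1=27 S2=20 S3=14 blocked=[]
Op 4: conn=62 S1=27 S2=20 S3=14 blocked=[]
Op 5: conn=62 S1=27 S2=26 S3=14 blocked=[]
Op 6: conn=73 S1=27 S2=26 S3=14 blocked=[]
Op 7: conn=53 S1=27 S2=6 S3=14 blocked=[]
Op 8: conn=37 S1=27 S2=-10 S3=14 blocked=[2]

Answer: S2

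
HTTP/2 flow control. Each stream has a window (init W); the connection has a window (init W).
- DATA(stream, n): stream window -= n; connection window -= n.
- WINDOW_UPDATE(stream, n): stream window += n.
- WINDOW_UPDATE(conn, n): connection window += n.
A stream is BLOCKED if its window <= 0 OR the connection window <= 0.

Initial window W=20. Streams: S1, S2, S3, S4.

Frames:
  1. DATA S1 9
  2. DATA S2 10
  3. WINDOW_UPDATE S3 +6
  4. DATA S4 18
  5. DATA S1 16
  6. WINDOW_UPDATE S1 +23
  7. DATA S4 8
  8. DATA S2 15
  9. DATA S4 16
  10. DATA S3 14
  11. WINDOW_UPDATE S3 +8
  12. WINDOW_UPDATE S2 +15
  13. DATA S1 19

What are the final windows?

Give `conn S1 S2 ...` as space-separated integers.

Answer: -105 -1 10 20 -22

Derivation:
Op 1: conn=11 S1=11 S2=20 S3=20 S4=20 blocked=[]
Op 2: conn=1 S1=11 S2=10 S3=20 S4=20 blocked=[]
Op 3: conn=1 S1=11 S2=10 S3=26 S4=20 blocked=[]
Op 4: conn=-17 S1=11 S2=10 S3=26 S4=2 blocked=[1, 2, 3, 4]
Op 5: conn=-33 S1=-5 S2=10 S3=26 S4=2 blocked=[1, 2, 3, 4]
Op 6: conn=-33 S1=18 S2=10 S3=26 S4=2 blocked=[1, 2, 3, 4]
Op 7: conn=-41 S1=18 S2=10 S3=26 S4=-6 blocked=[1, 2, 3, 4]
Op 8: conn=-56 S1=18 S2=-5 S3=26 S4=-6 blocked=[1, 2, 3, 4]
Op 9: conn=-72 S1=18 S2=-5 S3=26 S4=-22 blocked=[1, 2, 3, 4]
Op 10: conn=-86 S1=18 S2=-5 S3=12 S4=-22 blocked=[1, 2, 3, 4]
Op 11: conn=-86 S1=18 S2=-5 S3=20 S4=-22 blocked=[1, 2, 3, 4]
Op 12: conn=-86 S1=18 S2=10 S3=20 S4=-22 blocked=[1, 2, 3, 4]
Op 13: conn=-105 S1=-1 S2=10 S3=20 S4=-22 blocked=[1, 2, 3, 4]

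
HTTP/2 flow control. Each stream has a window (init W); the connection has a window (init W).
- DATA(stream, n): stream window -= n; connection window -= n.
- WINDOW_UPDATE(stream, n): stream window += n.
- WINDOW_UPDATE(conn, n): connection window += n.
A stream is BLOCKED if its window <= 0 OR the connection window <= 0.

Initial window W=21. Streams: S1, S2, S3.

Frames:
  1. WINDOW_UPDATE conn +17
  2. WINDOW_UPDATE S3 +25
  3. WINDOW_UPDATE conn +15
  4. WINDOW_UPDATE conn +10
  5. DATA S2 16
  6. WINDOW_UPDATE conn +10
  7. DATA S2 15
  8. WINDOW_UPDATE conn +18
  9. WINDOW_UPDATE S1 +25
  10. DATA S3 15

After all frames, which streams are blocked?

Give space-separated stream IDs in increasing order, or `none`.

Op 1: conn=38 S1=21 S2=21 S3=21 blocked=[]
Op 2: conn=38 S1=21 S2=21 S3=46 blocked=[]
Op 3: conn=53 S1=21 S2=21 S3=46 blocked=[]
Op 4: conn=63 S1=21 S2=21 S3=46 blocked=[]
Op 5: conn=47 S1=21 S2=5 S3=46 blocked=[]
Op 6: conn=57 S1=21 S2=5 S3=46 blocked=[]
Op 7: conn=42 S1=21 S2=-10 S3=46 blocked=[2]
Op 8: conn=60 S1=21 S2=-10 S3=46 blocked=[2]
Op 9: conn=60 S1=46 S2=-10 S3=46 blocked=[2]
Op 10: conn=45 S1=46 S2=-10 S3=31 blocked=[2]

Answer: S2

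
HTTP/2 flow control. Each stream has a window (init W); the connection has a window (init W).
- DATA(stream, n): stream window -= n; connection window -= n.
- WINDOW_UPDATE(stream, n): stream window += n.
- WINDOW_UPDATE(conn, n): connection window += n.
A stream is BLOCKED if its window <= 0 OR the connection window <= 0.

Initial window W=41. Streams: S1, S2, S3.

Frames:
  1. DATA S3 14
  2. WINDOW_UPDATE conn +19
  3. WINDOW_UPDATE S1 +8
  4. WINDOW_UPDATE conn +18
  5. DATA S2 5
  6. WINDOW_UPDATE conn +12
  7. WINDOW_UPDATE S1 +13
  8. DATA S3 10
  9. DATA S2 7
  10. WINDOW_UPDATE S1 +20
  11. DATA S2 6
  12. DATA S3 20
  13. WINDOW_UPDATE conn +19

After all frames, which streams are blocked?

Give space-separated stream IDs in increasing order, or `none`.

Answer: S3

Derivation:
Op 1: conn=27 S1=41 S2=41 S3=27 blocked=[]
Op 2: conn=46 S1=41 S2=41 S3=27 blocked=[]
Op 3: conn=46 S1=49 S2=41 S3=27 blocked=[]
Op 4: conn=64 S1=49 S2=41 S3=27 blocked=[]
Op 5: conn=59 S1=49 S2=36 S3=27 blocked=[]
Op 6: conn=71 S1=49 S2=36 S3=27 blocked=[]
Op 7: conn=71 S1=62 S2=36 S3=27 blocked=[]
Op 8: conn=61 S1=62 S2=36 S3=17 blocked=[]
Op 9: conn=54 S1=62 S2=29 S3=17 blocked=[]
Op 10: conn=54 S1=82 S2=29 S3=17 blocked=[]
Op 11: conn=48 S1=82 S2=23 S3=17 blocked=[]
Op 12: conn=28 S1=82 S2=23 S3=-3 blocked=[3]
Op 13: conn=47 S1=82 S2=23 S3=-3 blocked=[3]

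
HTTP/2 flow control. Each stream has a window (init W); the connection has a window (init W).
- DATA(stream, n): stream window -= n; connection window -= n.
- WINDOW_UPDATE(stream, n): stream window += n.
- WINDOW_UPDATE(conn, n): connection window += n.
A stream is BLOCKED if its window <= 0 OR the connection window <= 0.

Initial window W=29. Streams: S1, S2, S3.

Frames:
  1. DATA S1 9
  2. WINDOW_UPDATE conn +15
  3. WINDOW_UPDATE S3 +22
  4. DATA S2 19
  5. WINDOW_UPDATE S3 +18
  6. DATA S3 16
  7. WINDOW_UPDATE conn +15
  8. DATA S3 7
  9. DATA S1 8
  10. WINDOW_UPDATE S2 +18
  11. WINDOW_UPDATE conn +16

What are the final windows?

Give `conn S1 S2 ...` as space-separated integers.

Answer: 16 12 28 46

Derivation:
Op 1: conn=20 S1=20 S2=29 S3=29 blocked=[]
Op 2: conn=35 S1=20 S2=29 S3=29 blocked=[]
Op 3: conn=35 S1=20 S2=29 S3=51 blocked=[]
Op 4: conn=16 S1=20 S2=10 S3=51 blocked=[]
Op 5: conn=16 S1=20 S2=10 S3=69 blocked=[]
Op 6: conn=0 S1=20 S2=10 S3=53 blocked=[1, 2, 3]
Op 7: conn=15 S1=20 S2=10 S3=53 blocked=[]
Op 8: conn=8 S1=20 S2=10 S3=46 blocked=[]
Op 9: conn=0 S1=12 S2=10 S3=46 blocked=[1, 2, 3]
Op 10: conn=0 S1=12 S2=28 S3=46 blocked=[1, 2, 3]
Op 11: conn=16 S1=12 S2=28 S3=46 blocked=[]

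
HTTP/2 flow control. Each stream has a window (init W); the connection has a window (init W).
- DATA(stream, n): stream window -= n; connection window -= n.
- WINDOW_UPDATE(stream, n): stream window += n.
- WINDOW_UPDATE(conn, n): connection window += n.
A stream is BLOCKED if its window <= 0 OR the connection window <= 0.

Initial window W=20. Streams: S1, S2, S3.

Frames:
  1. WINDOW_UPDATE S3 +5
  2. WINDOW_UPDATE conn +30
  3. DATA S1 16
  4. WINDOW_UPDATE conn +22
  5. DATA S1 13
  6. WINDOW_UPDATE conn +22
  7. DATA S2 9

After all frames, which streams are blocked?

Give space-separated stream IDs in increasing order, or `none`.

Op 1: conn=20 S1=20 S2=20 S3=25 blocked=[]
Op 2: conn=50 S1=20 S2=20 S3=25 blocked=[]
Op 3: conn=34 S1=4 S2=20 S3=25 blocked=[]
Op 4: conn=56 S1=4 S2=20 S3=25 blocked=[]
Op 5: conn=43 S1=-9 S2=20 S3=25 blocked=[1]
Op 6: conn=65 S1=-9 S2=20 S3=25 blocked=[1]
Op 7: conn=56 S1=-9 S2=11 S3=25 blocked=[1]

Answer: S1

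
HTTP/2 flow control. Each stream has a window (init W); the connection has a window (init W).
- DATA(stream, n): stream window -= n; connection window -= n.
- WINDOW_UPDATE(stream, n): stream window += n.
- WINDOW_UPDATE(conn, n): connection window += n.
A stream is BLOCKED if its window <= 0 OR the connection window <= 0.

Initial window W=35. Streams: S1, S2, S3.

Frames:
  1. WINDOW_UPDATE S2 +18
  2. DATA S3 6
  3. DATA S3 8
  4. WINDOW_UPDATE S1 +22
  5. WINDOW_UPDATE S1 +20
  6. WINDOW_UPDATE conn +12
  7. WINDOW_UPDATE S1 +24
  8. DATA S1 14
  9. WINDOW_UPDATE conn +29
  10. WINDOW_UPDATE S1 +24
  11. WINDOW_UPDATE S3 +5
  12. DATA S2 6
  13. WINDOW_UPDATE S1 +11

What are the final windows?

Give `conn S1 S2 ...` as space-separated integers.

Op 1: conn=35 S1=35 S2=53 S3=35 blocked=[]
Op 2: conn=29 S1=35 S2=53 S3=29 blocked=[]
Op 3: conn=21 S1=35 S2=53 S3=21 blocked=[]
Op 4: conn=21 S1=57 S2=53 S3=21 blocked=[]
Op 5: conn=21 S1=77 S2=53 S3=21 blocked=[]
Op 6: conn=33 S1=77 S2=53 S3=21 blocked=[]
Op 7: conn=33 S1=101 S2=53 S3=21 blocked=[]
Op 8: conn=19 S1=87 S2=53 S3=21 blocked=[]
Op 9: conn=48 S1=87 S2=53 S3=21 blocked=[]
Op 10: conn=48 S1=111 S2=53 S3=21 blocked=[]
Op 11: conn=48 S1=111 S2=53 S3=26 blocked=[]
Op 12: conn=42 S1=111 S2=47 S3=26 blocked=[]
Op 13: conn=42 S1=122 S2=47 S3=26 blocked=[]

Answer: 42 122 47 26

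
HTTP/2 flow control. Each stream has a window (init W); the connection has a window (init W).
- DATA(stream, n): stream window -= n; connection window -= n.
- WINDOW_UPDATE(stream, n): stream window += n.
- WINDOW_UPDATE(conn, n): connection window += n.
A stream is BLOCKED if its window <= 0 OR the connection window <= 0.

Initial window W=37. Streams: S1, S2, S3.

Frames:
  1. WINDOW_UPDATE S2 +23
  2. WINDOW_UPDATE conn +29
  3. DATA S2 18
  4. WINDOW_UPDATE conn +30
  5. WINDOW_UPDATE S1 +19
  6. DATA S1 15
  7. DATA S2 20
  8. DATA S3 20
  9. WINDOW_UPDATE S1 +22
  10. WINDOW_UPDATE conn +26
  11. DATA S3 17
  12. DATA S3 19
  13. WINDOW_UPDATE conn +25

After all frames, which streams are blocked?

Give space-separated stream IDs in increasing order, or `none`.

Op 1: conn=37 S1=37 S2=60 S3=37 blocked=[]
Op 2: conn=66 S1=37 S2=60 S3=37 blocked=[]
Op 3: conn=48 S1=37 S2=42 S3=37 blocked=[]
Op 4: conn=78 S1=37 S2=42 S3=37 blocked=[]
Op 5: conn=78 S1=56 S2=42 S3=37 blocked=[]
Op 6: conn=63 S1=41 S2=42 S3=37 blocked=[]
Op 7: conn=43 S1=41 S2=22 S3=37 blocked=[]
Op 8: conn=23 S1=41 S2=22 S3=17 blocked=[]
Op 9: conn=23 S1=63 S2=22 S3=17 blocked=[]
Op 10: conn=49 S1=63 S2=22 S3=17 blocked=[]
Op 11: conn=32 S1=63 S2=22 S3=0 blocked=[3]
Op 12: conn=13 S1=63 S2=22 S3=-19 blocked=[3]
Op 13: conn=38 S1=63 S2=22 S3=-19 blocked=[3]

Answer: S3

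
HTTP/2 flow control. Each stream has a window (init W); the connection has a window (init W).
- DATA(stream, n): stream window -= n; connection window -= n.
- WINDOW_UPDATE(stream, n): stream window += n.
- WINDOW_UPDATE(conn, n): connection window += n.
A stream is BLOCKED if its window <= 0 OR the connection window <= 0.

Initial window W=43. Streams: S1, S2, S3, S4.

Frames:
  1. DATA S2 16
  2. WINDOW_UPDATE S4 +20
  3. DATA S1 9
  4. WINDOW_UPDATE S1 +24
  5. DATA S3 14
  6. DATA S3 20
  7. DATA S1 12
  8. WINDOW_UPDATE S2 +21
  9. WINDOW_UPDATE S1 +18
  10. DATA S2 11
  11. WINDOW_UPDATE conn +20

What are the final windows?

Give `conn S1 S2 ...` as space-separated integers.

Op 1: conn=27 S1=43 S2=27 S3=43 S4=43 blocked=[]
Op 2: conn=27 S1=43 S2=27 S3=43 S4=63 blocked=[]
Op 3: conn=18 S1=34 S2=27 S3=43 S4=63 blocked=[]
Op 4: conn=18 S1=58 S2=27 S3=43 S4=63 blocked=[]
Op 5: conn=4 S1=58 S2=27 S3=29 S4=63 blocked=[]
Op 6: conn=-16 S1=58 S2=27 S3=9 S4=63 blocked=[1, 2, 3, 4]
Op 7: conn=-28 S1=46 S2=27 S3=9 S4=63 blocked=[1, 2, 3, 4]
Op 8: conn=-28 S1=46 S2=48 S3=9 S4=63 blocked=[1, 2, 3, 4]
Op 9: conn=-28 S1=64 S2=48 S3=9 S4=63 blocked=[1, 2, 3, 4]
Op 10: conn=-39 S1=64 S2=37 S3=9 S4=63 blocked=[1, 2, 3, 4]
Op 11: conn=-19 S1=64 S2=37 S3=9 S4=63 blocked=[1, 2, 3, 4]

Answer: -19 64 37 9 63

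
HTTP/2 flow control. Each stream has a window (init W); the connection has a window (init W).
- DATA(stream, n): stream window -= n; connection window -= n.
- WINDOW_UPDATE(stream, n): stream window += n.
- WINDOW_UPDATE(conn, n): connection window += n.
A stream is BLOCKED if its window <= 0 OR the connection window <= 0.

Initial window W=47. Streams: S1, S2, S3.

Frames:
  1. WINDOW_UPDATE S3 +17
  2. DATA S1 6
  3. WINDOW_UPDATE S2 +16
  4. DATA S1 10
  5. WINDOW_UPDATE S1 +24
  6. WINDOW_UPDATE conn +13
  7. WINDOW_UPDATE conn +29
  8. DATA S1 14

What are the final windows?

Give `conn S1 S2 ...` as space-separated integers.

Op 1: conn=47 S1=47 S2=47 S3=64 blocked=[]
Op 2: conn=41 S1=41 S2=47 S3=64 blocked=[]
Op 3: conn=41 S1=41 S2=63 S3=64 blocked=[]
Op 4: conn=31 S1=31 S2=63 S3=64 blocked=[]
Op 5: conn=31 S1=55 S2=63 S3=64 blocked=[]
Op 6: conn=44 S1=55 S2=63 S3=64 blocked=[]
Op 7: conn=73 S1=55 S2=63 S3=64 blocked=[]
Op 8: conn=59 S1=41 S2=63 S3=64 blocked=[]

Answer: 59 41 63 64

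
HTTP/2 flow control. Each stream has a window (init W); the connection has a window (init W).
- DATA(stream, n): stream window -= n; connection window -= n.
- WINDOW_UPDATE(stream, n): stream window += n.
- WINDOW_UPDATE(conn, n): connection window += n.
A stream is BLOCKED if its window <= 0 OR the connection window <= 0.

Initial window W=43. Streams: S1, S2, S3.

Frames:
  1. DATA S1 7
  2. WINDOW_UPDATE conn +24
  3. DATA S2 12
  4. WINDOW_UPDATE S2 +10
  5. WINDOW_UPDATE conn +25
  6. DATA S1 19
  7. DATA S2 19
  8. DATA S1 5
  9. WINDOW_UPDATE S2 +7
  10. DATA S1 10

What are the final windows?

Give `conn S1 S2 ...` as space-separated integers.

Answer: 20 2 29 43

Derivation:
Op 1: conn=36 S1=36 S2=43 S3=43 blocked=[]
Op 2: conn=60 S1=36 S2=43 S3=43 blocked=[]
Op 3: conn=48 S1=36 S2=31 S3=43 blocked=[]
Op 4: conn=48 S1=36 S2=41 S3=43 blocked=[]
Op 5: conn=73 S1=36 S2=41 S3=43 blocked=[]
Op 6: conn=54 S1=17 S2=41 S3=43 blocked=[]
Op 7: conn=35 S1=17 S2=22 S3=43 blocked=[]
Op 8: conn=30 S1=12 S2=22 S3=43 blocked=[]
Op 9: conn=30 S1=12 S2=29 S3=43 blocked=[]
Op 10: conn=20 S1=2 S2=29 S3=43 blocked=[]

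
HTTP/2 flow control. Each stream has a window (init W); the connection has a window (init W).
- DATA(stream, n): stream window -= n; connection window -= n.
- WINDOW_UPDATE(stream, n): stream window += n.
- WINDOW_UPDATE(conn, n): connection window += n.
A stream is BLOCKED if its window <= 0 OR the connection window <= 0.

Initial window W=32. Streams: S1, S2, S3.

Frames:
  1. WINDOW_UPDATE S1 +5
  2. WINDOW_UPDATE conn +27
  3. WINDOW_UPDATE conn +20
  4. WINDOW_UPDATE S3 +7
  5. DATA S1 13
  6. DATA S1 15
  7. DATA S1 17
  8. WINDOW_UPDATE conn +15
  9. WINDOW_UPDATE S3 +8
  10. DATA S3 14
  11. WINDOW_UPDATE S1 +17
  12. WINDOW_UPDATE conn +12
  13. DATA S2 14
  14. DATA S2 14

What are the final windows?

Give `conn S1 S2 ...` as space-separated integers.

Op 1: conn=32 S1=37 S2=32 S3=32 blocked=[]
Op 2: conn=59 S1=37 S2=32 S3=32 blocked=[]
Op 3: conn=79 S1=37 S2=32 S3=32 blocked=[]
Op 4: conn=79 S1=37 S2=32 S3=39 blocked=[]
Op 5: conn=66 S1=24 S2=32 S3=39 blocked=[]
Op 6: conn=51 S1=9 S2=32 S3=39 blocked=[]
Op 7: conn=34 S1=-8 S2=32 S3=39 blocked=[1]
Op 8: conn=49 S1=-8 S2=32 S3=39 blocked=[1]
Op 9: conn=49 S1=-8 S2=32 S3=47 blocked=[1]
Op 10: conn=35 S1=-8 S2=32 S3=33 blocked=[1]
Op 11: conn=35 S1=9 S2=32 S3=33 blocked=[]
Op 12: conn=47 S1=9 S2=32 S3=33 blocked=[]
Op 13: conn=33 S1=9 S2=18 S3=33 blocked=[]
Op 14: conn=19 S1=9 S2=4 S3=33 blocked=[]

Answer: 19 9 4 33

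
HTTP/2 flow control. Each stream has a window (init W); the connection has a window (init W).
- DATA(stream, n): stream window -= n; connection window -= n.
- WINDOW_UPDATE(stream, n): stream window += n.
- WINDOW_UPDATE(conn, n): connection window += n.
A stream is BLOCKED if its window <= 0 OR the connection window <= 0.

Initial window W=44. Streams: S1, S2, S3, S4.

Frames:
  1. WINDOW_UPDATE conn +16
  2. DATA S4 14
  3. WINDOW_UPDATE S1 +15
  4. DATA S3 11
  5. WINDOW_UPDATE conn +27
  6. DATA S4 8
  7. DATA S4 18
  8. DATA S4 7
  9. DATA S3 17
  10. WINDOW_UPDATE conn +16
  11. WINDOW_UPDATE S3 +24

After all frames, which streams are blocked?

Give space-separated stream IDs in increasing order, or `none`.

Op 1: conn=60 S1=44 S2=44 S3=44 S4=44 blocked=[]
Op 2: conn=46 S1=44 S2=44 S3=44 S4=30 blocked=[]
Op 3: conn=46 S1=59 S2=44 S3=44 S4=30 blocked=[]
Op 4: conn=35 S1=59 S2=44 S3=33 S4=30 blocked=[]
Op 5: conn=62 S1=59 S2=44 S3=33 S4=30 blocked=[]
Op 6: conn=54 S1=59 S2=44 S3=33 S4=22 blocked=[]
Op 7: conn=36 S1=59 S2=44 S3=33 S4=4 blocked=[]
Op 8: conn=29 S1=59 S2=44 S3=33 S4=-3 blocked=[4]
Op 9: conn=12 S1=59 S2=44 S3=16 S4=-3 blocked=[4]
Op 10: conn=28 S1=59 S2=44 S3=16 S4=-3 blocked=[4]
Op 11: conn=28 S1=59 S2=44 S3=40 S4=-3 blocked=[4]

Answer: S4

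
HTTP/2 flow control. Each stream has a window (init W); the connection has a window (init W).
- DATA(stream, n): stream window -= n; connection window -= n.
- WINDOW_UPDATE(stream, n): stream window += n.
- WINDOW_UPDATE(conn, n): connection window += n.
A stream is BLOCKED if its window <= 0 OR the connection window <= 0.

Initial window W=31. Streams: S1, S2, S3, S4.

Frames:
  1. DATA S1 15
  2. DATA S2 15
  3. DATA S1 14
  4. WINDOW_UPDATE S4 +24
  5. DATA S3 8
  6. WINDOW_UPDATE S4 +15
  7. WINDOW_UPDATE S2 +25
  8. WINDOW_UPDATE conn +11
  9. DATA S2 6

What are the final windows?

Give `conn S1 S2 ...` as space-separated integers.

Op 1: conn=16 S1=16 S2=31 S3=31 S4=31 blocked=[]
Op 2: conn=1 S1=16 S2=16 S3=31 S4=31 blocked=[]
Op 3: conn=-13 S1=2 S2=16 S3=31 S4=31 blocked=[1, 2, 3, 4]
Op 4: conn=-13 S1=2 S2=16 S3=31 S4=55 blocked=[1, 2, 3, 4]
Op 5: conn=-21 S1=2 S2=16 S3=23 S4=55 blocked=[1, 2, 3, 4]
Op 6: conn=-21 S1=2 S2=16 S3=23 S4=70 blocked=[1, 2, 3, 4]
Op 7: conn=-21 S1=2 S2=41 S3=23 S4=70 blocked=[1, 2, 3, 4]
Op 8: conn=-10 S1=2 S2=41 S3=23 S4=70 blocked=[1, 2, 3, 4]
Op 9: conn=-16 S1=2 S2=35 S3=23 S4=70 blocked=[1, 2, 3, 4]

Answer: -16 2 35 23 70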